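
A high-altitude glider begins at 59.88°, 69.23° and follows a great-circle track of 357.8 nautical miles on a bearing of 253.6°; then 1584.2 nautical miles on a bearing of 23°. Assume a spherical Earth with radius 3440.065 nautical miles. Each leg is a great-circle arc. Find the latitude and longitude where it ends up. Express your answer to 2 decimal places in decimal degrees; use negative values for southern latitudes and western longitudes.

latitude 77.39°, longitude 111.17°

Apply the spherical direct solution leg by leg, carrying full precision between legs.
Leg 1: from (59.88°, 69.23°), δ = 357.8/3440.065 = 0.104010 rad, θ = 253.6° → φ = 57.74°, λ = 58.48°.
Leg 2: from (57.74°, 58.48°), δ = 1584.2/3440.065 = 0.460515 rad, θ = 23° → φ = 77.39°, λ = 111.17°.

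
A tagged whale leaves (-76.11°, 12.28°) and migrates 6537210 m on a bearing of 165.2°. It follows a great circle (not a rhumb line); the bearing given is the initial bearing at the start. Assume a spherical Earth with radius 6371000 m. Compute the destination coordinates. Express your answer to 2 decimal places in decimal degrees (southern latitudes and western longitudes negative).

latitude -44.55°, longitude 174.43°

δ = 6537210/6371000 = 1.026089 rad (58.7905°).
Converting: φ₁ = -1.328370 rad, θ = 2.883284 rad.
Applying the spherical law of cosines for sides, sin φ₂ = sin φ₁ cos δ + cos φ₁ sin δ cos θ = -0.701521, so φ₂ = -44.55°.
Δλ = atan2( sin θ sin δ cos φ₁ , cos δ − sin φ₁ sin φ₂ ) = atan2(0.052447, -0.162840) = 2.830004 rad = 162.15°.
λ₂ = λ₁ + Δλ = 174.43°.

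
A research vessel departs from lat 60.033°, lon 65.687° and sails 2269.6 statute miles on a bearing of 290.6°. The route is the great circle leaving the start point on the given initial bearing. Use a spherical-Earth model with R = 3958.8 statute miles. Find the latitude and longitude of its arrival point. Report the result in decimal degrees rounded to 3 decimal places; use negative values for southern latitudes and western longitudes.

The arc subtends δ = 2269.6/3958.8 = 0.573305 rad at the centre.
Start latitude φ₁ = 1.047774 rad; initial bearing θ = 5.071927 rad.
Destination latitude: φ₂ = arcsin( sin φ₁ cos δ + cos φ₁ sin δ cos θ ) = arcsin(0.823127) = 55.399°.
Δλ = atan2( sin θ sin δ cos φ₁ , cos δ − sin φ₁ sin φ₂ ) = atan2(-0.253611, 0.127027) = -1.106451 rad = -63.395°.
λ₂ = λ₁ + Δλ = 2.292°.

latitude 55.399°, longitude 2.292°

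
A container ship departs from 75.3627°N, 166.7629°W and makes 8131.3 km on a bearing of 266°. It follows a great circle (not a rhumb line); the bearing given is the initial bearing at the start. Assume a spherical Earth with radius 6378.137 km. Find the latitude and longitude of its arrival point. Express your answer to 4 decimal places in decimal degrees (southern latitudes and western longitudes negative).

δ = 8131.3/6378.137 = 1.274871 rad (73.0447°).
With φ₁ = 75.3627° = 1.315327 rad and θ = 266° = 4.642576 rad:
Applying the spherical law of cosines for sides, sin φ₂ = sin φ₁ cos δ + cos φ₁ sin δ cos θ = 0.265299, so φ₂ = 15.3847°.
For the longitude increment, Δλ = atan2( sin θ sin δ cos φ₁, cos δ − sin φ₁ sin φ₂ ) = atan2(-0.241126, 0.034936) = -81.7559°.
λ₂ = -166.7629° + -81.7559° = -248.5188°, normalized to (−180°, 180°] → 111.4812°.

latitude 15.3847°, longitude 111.4812°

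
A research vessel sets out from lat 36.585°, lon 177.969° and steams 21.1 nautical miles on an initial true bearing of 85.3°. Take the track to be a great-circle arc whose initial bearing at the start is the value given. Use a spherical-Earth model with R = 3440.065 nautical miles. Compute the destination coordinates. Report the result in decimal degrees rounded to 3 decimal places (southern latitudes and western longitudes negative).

Angular distance δ = d/R = 21.1 / 3440.065 = 0.006134 rad.
With φ₁ = 36.585° = 0.638529 rad and θ = 85.3° = 1.488766 rad:
Applying the spherical law of cosines for sides, sin φ₂ = sin φ₁ cos δ + cos φ₁ sin δ cos θ = 0.596407, so φ₂ = 36.613°.
Then Δλ = atan2(0.004909, 0.644514) = 0.007616 rad, from sin θ sin δ cos φ₁ over cos δ − sin φ₁ sin φ₂.
λ₂ = 177.969° + 0.436° = 178.405°.

latitude 36.613°, longitude 178.405°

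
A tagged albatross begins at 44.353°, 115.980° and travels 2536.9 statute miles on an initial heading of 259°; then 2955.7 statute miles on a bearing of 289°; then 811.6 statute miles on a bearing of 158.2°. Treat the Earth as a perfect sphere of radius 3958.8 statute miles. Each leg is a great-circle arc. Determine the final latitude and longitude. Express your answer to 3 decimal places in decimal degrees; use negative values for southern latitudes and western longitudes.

latitude 22.069°, longitude 28.693°

Apply the spherical direct solution leg by leg, carrying full precision between legs.
Leg 1: from (44.353°, 115.980°), δ = 2536.9/3958.8 = 0.640826 rad, θ = 259° → φ = 28.608°, λ = 74.030°.
Leg 2: from (28.608°, 74.030°), δ = 2955.7/3958.8 = 0.746615 rad, θ = 289° → φ = 33.063°, λ = 24.013°.
Leg 3: from (33.063°, 24.013°), δ = 811.6/3958.8 = 0.205012 rad, θ = 158.2° → φ = 22.069°, λ = 28.693°.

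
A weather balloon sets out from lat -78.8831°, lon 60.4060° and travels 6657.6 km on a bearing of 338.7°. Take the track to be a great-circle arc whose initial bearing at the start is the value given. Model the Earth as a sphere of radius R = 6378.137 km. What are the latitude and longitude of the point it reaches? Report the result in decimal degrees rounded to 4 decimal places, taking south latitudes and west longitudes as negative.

latitude -19.7685°, longitude 40.9167°

Angular distance δ = d/R = 6657.6 / 6378.137 = 1.043816 rad.
Start latitude φ₁ = -1.376770 rad; initial bearing θ = 5.911430 rad.
Destination latitude: φ₂ = arcsin( sin φ₁ cos δ + cos φ₁ sin δ cos θ ) = arcsin(-0.338220) = -19.7685°.
Δλ = atan2( sin θ sin δ cos φ₁ , cos δ − sin φ₁ sin φ₂ ) = atan2(-0.060537, 0.171052) = -0.340152 rad = -19.4893°.
λ₂ = λ₁ + Δλ = 40.9167°.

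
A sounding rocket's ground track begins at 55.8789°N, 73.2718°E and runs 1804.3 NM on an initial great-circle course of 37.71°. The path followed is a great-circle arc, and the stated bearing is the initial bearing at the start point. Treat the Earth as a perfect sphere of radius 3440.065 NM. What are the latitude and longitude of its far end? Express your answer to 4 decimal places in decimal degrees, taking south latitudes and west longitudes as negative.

Central angle δ = d/R = 0.524496 rad.
Start latitude φ₁ = 0.975271 rad; initial bearing θ = 0.658164 rad.
Applying the spherical law of cosines for sides, sin φ₂ = sin φ₁ cos δ + cos φ₁ sin δ cos θ = 0.938802, so φ₂ = 69.8513°.
For the longitude increment, Δλ = atan2( sin θ sin δ cos φ₁, cos δ − sin φ₁ sin φ₂ ) = atan2(0.171821, 0.088386) = 62.7784°.
Hence λ₂ = 73.2718° + 62.7784° = 136.0502°.

latitude 69.8513°, longitude 136.0502°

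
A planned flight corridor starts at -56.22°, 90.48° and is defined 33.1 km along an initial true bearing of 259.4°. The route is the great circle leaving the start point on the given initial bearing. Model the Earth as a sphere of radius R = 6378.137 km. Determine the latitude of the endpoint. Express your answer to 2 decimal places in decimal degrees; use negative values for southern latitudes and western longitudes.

Central angle δ = d/R = 0.005190 rad.
Start latitude φ₁ = -0.981224 rad; initial bearing θ = 4.527384 rad.
Destination latitude: φ₂ = arcsin( sin φ₁ cos δ + cos φ₁ sin δ cos θ ) = arcsin(-0.831698) = -56.27°.
For the longitude increment, Δλ = atan2( sin θ sin δ cos φ₁, cos δ − sin φ₁ sin φ₂ ) = atan2(-0.002836, 0.308697) = -0.53°.
Hence λ₂ = 90.48° + -0.53° = 89.95°.

latitude -56.27°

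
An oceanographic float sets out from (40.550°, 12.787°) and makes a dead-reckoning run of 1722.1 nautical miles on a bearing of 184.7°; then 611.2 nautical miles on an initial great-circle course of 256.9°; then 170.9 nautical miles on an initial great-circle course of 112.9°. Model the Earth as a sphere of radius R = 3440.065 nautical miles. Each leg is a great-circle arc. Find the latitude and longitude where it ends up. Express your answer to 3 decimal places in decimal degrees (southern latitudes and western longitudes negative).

Apply the spherical direct solution leg by leg, carrying full precision between legs.
Leg 1: from (40.550°, 12.787°), δ = 1722.1/3440.065 = 0.500601 rad, θ = 184.7° → φ = 11.939°, λ = 10.483°.
Leg 2: from (11.939°, 10.483°), δ = 611.2/3440.065 = 0.177671 rad, θ = 256.9° → φ = 9.464°, λ = 0.433°.
Leg 3: from (9.464°, 0.433°), δ = 170.9/3440.065 = 0.049679 rad, θ = 112.9° → φ = 8.347°, λ = 3.083°.

latitude 8.347°, longitude 3.083°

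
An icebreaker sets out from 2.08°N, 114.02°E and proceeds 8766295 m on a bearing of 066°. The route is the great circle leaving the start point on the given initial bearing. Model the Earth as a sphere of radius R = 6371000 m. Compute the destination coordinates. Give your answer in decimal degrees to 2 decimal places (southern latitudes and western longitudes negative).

Angular distance δ = d/R = 8766295 / 6371000 = 1.375968 rad.
With φ₁ = 2.08° = 0.036303 rad and θ = 66° = 1.151917 rad:
Destination latitude: φ₂ = arcsin( sin φ₁ cos δ + cos φ₁ sin δ cos θ ) = arcsin(0.405805) = 23.94°.
Δλ = atan2( sin θ sin δ cos φ₁ , cos δ − sin φ₁ sin φ₂ ) = atan2(0.895672, 0.178869) = 1.373686 rad = 78.71°.
λ₂ = 114.02° + 78.71° = 192.73°, normalized to (−180°, 180°] → -167.27°.

latitude 23.94°, longitude -167.27°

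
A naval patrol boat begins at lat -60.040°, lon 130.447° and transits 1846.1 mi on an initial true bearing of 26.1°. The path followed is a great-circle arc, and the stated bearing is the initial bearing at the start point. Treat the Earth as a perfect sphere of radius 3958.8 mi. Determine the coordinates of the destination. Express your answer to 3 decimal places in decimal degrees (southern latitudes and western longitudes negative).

Angular distance δ = d/R = 1846.1 / 3958.8 = 0.466328 rad.
Start latitude φ₁ = -1.047896 rad; initial bearing θ = 0.455531 rad.
sin φ₂ = sin φ₁ cos δ + cos φ₁ sin δ cos θ = (-0.866374)(0.893225) + (0.499395)(0.449610)(0.898028) = -0.572231
φ₂ = asin(-0.572231) = -0.609223 rad = -34.906°.
Then Δλ = atan2(0.098781, 0.397459) = 0.243595 rad, from sin θ sin δ cos φ₁ over cos δ − sin φ₁ sin φ₂.
Hence λ₂ = 130.447° + 13.957° = 144.404°.

latitude -34.906°, longitude 144.404°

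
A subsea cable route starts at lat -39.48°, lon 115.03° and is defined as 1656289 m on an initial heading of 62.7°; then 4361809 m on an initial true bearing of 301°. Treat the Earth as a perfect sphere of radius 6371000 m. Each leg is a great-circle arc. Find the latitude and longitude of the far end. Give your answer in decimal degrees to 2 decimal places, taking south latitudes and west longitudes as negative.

latitude -7.35°, longitude 97.45°

Apply the spherical direct solution leg by leg, carrying full precision between legs.
Leg 1: from (-39.48°, 115.03°), δ = 1656289/6371000 = 0.259973 rad, θ = 62.7° → φ = -31.56°, λ = 130.58°.
Leg 2: from (-31.56°, 130.58°), δ = 4361809/6371000 = 0.684635 rad, θ = 301° → φ = -7.35°, λ = 97.45°.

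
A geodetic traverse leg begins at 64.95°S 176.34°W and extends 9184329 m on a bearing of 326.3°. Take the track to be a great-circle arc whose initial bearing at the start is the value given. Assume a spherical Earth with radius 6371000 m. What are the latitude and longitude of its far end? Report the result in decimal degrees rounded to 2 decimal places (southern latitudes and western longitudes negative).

latitude 13.45°, longitude 149.21°

The arc subtends δ = 9184329/6371000 = 1.441584 rad at the centre.
Start latitude φ₁ = -1.133591 rad; initial bearing θ = 5.695009 rad.
sin φ₂ = sin φ₁ cos δ + cos φ₁ sin δ cos θ = (-0.905939)(0.128853) + (0.423409)(0.991664)(0.831954) = 0.232587
φ₂ = asin(0.232587) = 0.234737 rad = 13.45°.
Δλ = atan2( sin θ sin δ cos φ₁ , cos δ − sin φ₁ sin φ₂ ) = atan2(-0.232968, 0.339563) = -0.601323 rad = -34.45°.
λ₂ = -176.34° + -34.45° = -210.79°, normalized to (−180°, 180°] → 149.21°.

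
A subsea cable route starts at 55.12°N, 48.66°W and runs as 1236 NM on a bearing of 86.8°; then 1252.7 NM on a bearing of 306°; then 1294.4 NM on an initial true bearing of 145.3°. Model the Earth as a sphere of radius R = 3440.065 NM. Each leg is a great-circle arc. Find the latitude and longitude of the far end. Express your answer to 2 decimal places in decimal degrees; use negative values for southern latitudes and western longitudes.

latitude 40.14°, longitude -33.00°

Apply the spherical direct solution leg by leg, carrying full precision between legs.
Leg 1: from (55.12°, -48.66°), δ = 1236/3440.065 = 0.359296 rad, θ = 86.8° → φ = 51.19°, λ = -14.60°.
Leg 2: from (51.19°, -14.60°), δ = 1252.7/3440.065 = 0.364150 rad, θ = 306° → φ = 59.24°, λ = -48.89°.
Leg 3: from (59.24°, -48.89°), δ = 1294.4/3440.065 = 0.376272 rad, θ = 145.3° → φ = 40.14°, λ = -33.00°.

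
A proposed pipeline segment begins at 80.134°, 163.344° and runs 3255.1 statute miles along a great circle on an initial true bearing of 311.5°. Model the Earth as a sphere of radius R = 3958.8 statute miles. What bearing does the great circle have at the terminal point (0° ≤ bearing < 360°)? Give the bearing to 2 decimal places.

Central angle δ = d/R = 0.822244 rad.
Start latitude φ₁ = 1.398602 rad; initial bearing θ = 5.436701 rad.
Applying the spherical law of cosines for sides, sin φ₂ = sin φ₁ cos δ + cos φ₁ sin δ cos θ = 0.753699, so φ₂ = 48.912°.
Then Δλ = atan2(-0.094024, -0.061974) = -2.153563 rad, from sin θ sin δ cos φ₁ over cos δ − sin φ₁ sin φ₂.
λ₂ = λ₁ + Δλ = 39.954°.
The forward bearing on arrival equals the back-azimuth from the destination plus 180°.
Back-azimuth from P₂ (48.91°, 39.95°) to P₁ (80.13°, 163.34°), with Δλ' = λ₁ − λ₂ = 123.39°: atan2( sin Δλ' cos φ₁ , cos φ₂ sin φ₁ − sin φ₂ cos φ₁ cos Δλ' ) = 11.26°.
Final bearing = (11.26° + 180°) mod 360° = 191.26°.

final bearing 191.26°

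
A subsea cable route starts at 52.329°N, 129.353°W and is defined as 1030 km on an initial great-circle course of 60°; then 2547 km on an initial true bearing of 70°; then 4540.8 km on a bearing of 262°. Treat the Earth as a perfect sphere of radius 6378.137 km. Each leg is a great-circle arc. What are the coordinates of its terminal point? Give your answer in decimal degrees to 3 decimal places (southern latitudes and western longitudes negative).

Apply the spherical direct solution leg by leg, carrying full precision between legs.
Leg 1: from (52.329°, -129.353°), δ = 1030/6378.137 = 0.161489 rad, θ = 60° → φ = 56.136°, λ = -114.882°.
Leg 2: from (56.136°, -114.882°), δ = 2547/6378.137 = 0.399333 rad, θ = 70° → φ = 57.048°, λ = -72.683°.
Leg 3: from (57.048°, -72.683°), δ = 4540.8/6378.137 = 0.711932 rad, θ = 262° → φ = 35.863°, λ = -125.650°.

latitude 35.863°, longitude -125.650°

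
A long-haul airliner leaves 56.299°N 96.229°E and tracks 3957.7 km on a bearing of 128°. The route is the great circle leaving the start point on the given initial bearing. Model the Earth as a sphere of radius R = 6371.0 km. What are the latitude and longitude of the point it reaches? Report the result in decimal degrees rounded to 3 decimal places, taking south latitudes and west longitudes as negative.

latitude 28.535°, longitude 127.699°

δ = 3957.7/6371 = 0.621205 rad (35.5925°).
With φ₁ = 56.299° = 0.982603 rad and θ = 128° = 2.234021 rad:
Applying the spherical law of cosines for sides, sin φ₂ = sin φ₁ cos δ + cos φ₁ sin δ cos θ = 0.477699, so φ₂ = 28.535°.
Δλ = atan2( sin θ sin δ cos φ₁ , cos δ − sin φ₁ sin φ₂ ) = atan2(0.254478, 0.415759) = 0.549255 rad = 31.470°.
λ₂ = 96.229° + 31.470° = 127.699°.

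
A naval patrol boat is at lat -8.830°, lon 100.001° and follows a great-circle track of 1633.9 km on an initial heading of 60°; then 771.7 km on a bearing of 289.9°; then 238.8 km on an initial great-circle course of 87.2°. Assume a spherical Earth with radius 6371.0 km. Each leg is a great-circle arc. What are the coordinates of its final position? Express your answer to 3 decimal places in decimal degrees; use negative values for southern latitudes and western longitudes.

latitude 1.143°, longitude 108.315°

Apply the spherical direct solution leg by leg, carrying full precision between legs.
Leg 1: from (-8.830°, 100.001°), δ = 1633.9/6371 = 0.256459 rad, θ = 60° → φ = -1.327°, λ = 112.694°.
Leg 2: from (-1.327°, 112.694°), δ = 771.7/6371 = 0.121127 rad, θ = 289.9° → φ = 1.039°, λ = 106.169°.
Leg 3: from (1.039°, 106.169°), δ = 238.8/6371 = 0.037482 rad, θ = 87.2° → φ = 1.143°, λ = 108.315°.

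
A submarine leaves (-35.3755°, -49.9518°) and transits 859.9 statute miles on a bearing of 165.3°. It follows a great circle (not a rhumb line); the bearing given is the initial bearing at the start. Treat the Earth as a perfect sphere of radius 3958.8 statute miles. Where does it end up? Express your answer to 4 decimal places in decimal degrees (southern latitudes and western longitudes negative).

Angular distance δ = d/R = 859.9 / 3958.8 = 0.217212 rad.
Start latitude φ₁ = -0.617419 rad; initial bearing θ = 2.885029 rad.
Applying the spherical law of cosines for sides, sin φ₂ = sin φ₁ cos δ + cos φ₁ sin δ cos θ = -0.735297, so φ₂ = -47.3323°.
For the longitude increment, Δλ = atan2( sin θ sin δ cos φ₁, cos δ − sin φ₁ sin φ₂ ) = atan2(0.044590, 0.550814) = 4.6282°.
λ₂ = λ₁ + Δλ = -45.3236°.

latitude -47.3323°, longitude -45.3236°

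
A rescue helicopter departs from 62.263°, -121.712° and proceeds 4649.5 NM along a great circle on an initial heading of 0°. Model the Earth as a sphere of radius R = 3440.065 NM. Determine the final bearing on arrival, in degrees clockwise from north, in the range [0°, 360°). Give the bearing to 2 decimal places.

δ = 4649.5/3440.065 = 1.351573 rad (77.4394°).
Converting: φ₁ = 1.086694 rad, θ = 0.000000 rad.
Applying the spherical law of cosines for sides, sin φ₂ = sin φ₁ cos δ + cos φ₁ sin δ cos θ = 0.646757, so φ₂ = 40.298°.
Then Δλ = atan2(0.000000, -0.354969) = 3.141593 rad, from sin θ sin δ cos φ₁ over cos δ − sin φ₁ sin φ₂.
Hence λ₂ = -121.712° + 180.000° = 58.288°.
The forward bearing on arrival equals the back-azimuth from the destination plus 180°.
Back-azimuth from P₂ (40.30°, 58.29°) to P₁ (62.26°, -121.71°), with Δλ' = λ₁ − λ₂ = -180.00°: atan2( sin Δλ' cos φ₁ , cos φ₂ sin φ₁ − sin φ₂ cos φ₁ cos Δλ' ) = 0.00°.
Final bearing = (0.00° + 180°) mod 360° = 180.00°.

final bearing 180.00°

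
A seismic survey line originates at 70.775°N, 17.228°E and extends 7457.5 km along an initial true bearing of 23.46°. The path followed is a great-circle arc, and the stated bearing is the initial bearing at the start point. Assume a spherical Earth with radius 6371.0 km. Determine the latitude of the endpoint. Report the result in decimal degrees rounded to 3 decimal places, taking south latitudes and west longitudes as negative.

Angular distance δ = d/R = 7457.5 / 6371 = 1.170538 rad.
With φ₁ = 70.775° = 1.235257 rad and θ = 23.46° = 0.409454 rad:
Applying the spherical law of cosines for sides, sin φ₂ = sin φ₁ cos δ + cos φ₁ sin δ cos θ = 0.646111, so φ₂ = 40.249°.
For the longitude increment, Δλ = atan2( sin θ sin δ cos φ₁, cos δ − sin φ₁ sin φ₂ ) = atan2(0.120728, -0.220423) = 151.290°.
Hence λ₂ = 17.228° + 151.290° = 168.518°.

latitude 40.249°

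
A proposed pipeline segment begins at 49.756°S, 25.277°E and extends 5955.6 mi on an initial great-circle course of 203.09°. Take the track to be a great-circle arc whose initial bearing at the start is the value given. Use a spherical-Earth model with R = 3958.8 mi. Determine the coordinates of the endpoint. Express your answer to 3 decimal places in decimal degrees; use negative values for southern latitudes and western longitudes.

Angular distance δ = d/R = 5955.6 / 3958.8 = 1.504395 rad.
Start latitude φ₁ = -0.868406 rad; initial bearing θ = 3.544589 rad.
Applying the spherical law of cosines for sides, sin φ₂ = sin φ₁ cos δ + cos φ₁ sin δ cos θ = -0.643626, so φ₂ = -40.063°.
Δλ = atan2( sin θ sin δ cos φ₁ , cos δ − sin φ₁ sin φ₂ ) = atan2(-0.252805, -0.424928) = -2.604905 rad = -149.250°.
λ₂ = λ₁ + Δλ = -123.973°.

latitude -40.063°, longitude -123.973°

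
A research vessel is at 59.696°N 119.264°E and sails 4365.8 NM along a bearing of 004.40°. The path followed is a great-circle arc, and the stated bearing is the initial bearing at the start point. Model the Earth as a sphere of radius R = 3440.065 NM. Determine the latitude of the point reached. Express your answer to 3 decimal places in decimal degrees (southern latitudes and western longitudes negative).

Central angle δ = d/R = 1.269104 rad.
With φ₁ = 59.696° = 1.041892 rad and θ = 4.4° = 0.076794 rad:
Destination latitude: φ₂ = arcsin( sin φ₁ cos δ + cos φ₁ sin δ cos θ ) = arcsin(0.736914) = 47.469°.
For the longitude increment, Δλ = atan2( sin θ sin δ cos φ₁, cos δ − sin φ₁ sin φ₂ ) = atan2(0.036963, -0.339086) = 173.779°.
λ₂ = 119.264° + 173.779° = 293.043°, normalized to (−180°, 180°] → -66.957°.

latitude 47.469°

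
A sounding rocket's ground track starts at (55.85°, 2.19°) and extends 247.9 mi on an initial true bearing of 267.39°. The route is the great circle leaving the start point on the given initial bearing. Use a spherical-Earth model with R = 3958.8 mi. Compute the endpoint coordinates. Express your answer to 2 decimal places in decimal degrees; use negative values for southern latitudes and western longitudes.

Angular distance δ = d/R = 247.9 / 3958.8 = 0.062620 rad.
Converting: φ₁ = 0.974766 rad, θ = 4.666836 rad.
Destination latitude: φ₂ = arcsin( sin φ₁ cos δ + cos φ₁ sin δ cos θ ) = arcsin(0.824349) = 55.52°.
For the longitude increment, Δλ = atan2( sin θ sin δ cos φ₁, cos δ − sin φ₁ sin φ₂ ) = atan2(-0.035093, 0.315833) = -6.34°.
Hence λ₂ = 2.19° + -6.34° = -4.15°.

latitude 55.52°, longitude -4.15°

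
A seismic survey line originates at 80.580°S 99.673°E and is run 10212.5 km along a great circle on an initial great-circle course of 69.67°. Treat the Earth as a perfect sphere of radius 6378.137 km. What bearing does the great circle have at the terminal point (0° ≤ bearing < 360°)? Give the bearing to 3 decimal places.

final bearing 8.862°

The arc subtends δ = 10212.5/6378.137 = 1.601173 rad at the centre.
With φ₁ = -80.580° = -1.406386 rad and θ = 69.67° = 1.215971 rad:
Destination latitude: φ₂ = arcsin( sin φ₁ cos δ + cos φ₁ sin δ cos θ ) = arcsin(0.086800) = 4.980°.
Δλ = atan2( sin θ sin δ cos φ₁ , cos δ − sin φ₁ sin φ₂ ) = atan2(0.153404, 0.055257) = 1.225058 rad = 70.191°.
λ₂ = λ₁ + Δλ = 169.864°.
The forward bearing on arrival equals the back-azimuth from the destination plus 180°.
Back-azimuth from P₂ (4.980°, 169.864°) to P₁ (-80.580°, 99.673°), with Δλ' = λ₁ − λ₂ = -70.191°: atan2( sin Δλ' cos φ₁ , cos φ₂ sin φ₁ − sin φ₂ cos φ₁ cos Δλ' ) = 188.862°.
Final bearing = (188.862° + 180°) mod 360° = 8.862°.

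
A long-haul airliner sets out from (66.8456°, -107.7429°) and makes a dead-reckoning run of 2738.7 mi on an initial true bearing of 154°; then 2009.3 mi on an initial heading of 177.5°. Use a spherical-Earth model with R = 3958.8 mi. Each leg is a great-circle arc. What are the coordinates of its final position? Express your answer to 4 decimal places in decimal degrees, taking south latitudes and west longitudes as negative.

latitude -0.2012°, longitude -87.9079°

Apply the spherical direct solution leg by leg, carrying full precision between legs.
Leg 1: from (66.8456°, -107.7429°), δ = 2738.7/3958.8 = 0.691801 rad, θ = 154° → φ = 28.8563°, λ = -89.1227°.
Leg 2: from (28.8563°, -89.1227°), δ = 2009.3/3958.8 = 0.507553 rad, θ = 177.5° → φ = -0.2012°, λ = -87.9079°.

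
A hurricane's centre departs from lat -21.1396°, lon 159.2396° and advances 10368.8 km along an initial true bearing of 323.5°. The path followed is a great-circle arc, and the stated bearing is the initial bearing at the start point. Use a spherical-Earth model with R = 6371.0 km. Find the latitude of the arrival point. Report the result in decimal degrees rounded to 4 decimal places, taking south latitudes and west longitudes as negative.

Angular distance δ = d/R = 10368.8 / 6371 = 1.627500 rad.
Converting: φ₁ = -0.368956 rad, θ = 5.646140 rad.
Applying the spherical law of cosines for sides, sin φ₂ = sin φ₁ cos δ + cos φ₁ sin δ cos θ = 0.768994, so φ₂ = 50.2637°.
For the longitude increment, Δλ = atan2( sin θ sin δ cos φ₁, cos δ − sin φ₁ sin φ₂ ) = atan2(-0.553902, 0.220658) = -68.2791°.
Hence λ₂ = 159.2396° + -68.2791° = 90.9605°.

latitude 50.2637°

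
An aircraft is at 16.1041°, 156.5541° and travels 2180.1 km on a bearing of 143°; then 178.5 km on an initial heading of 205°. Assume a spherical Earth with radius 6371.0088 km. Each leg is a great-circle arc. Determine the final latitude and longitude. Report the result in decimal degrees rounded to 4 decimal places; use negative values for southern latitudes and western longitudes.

Apply the spherical direct solution leg by leg, carrying full precision between legs.
Leg 1: from (16.1041°, 156.5541°), δ = 2180.1/6371.0088 = 0.342191 rad, θ = 143° → φ = 0.2197°, λ = 168.2046°.
Leg 2: from (0.2197°, 168.2046°), δ = 178.5/6371.0088 = 0.028018 rad, θ = 205° → φ = -1.2352°, λ = 167.5261°.

latitude -1.2352°, longitude 167.5261°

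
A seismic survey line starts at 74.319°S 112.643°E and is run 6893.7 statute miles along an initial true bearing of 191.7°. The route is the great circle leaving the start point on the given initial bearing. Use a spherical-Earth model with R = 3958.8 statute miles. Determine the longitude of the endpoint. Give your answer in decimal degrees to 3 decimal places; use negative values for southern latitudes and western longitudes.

δ = 6893.7/3958.8 = 1.741361 rad (99.7726°).
Converting: φ₁ = -1.297111 rad, θ = 3.345796 rad.
Applying the spherical law of cosines for sides, sin φ₂ = sin φ₁ cos δ + cos φ₁ sin δ cos θ = -0.097404, so φ₂ = -5.590°.
For the longitude increment, Δλ = atan2( sin θ sin δ cos φ₁, cos δ − sin φ₁ sin φ₂ ) = atan2(-0.054014, -0.263517) = -168.416°.
λ₂ = λ₁ + Δλ = -55.773°.

longitude -55.773°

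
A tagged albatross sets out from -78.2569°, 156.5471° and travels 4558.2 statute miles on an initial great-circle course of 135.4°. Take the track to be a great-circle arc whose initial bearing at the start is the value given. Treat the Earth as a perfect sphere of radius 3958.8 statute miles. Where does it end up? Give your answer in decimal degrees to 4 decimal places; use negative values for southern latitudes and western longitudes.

The arc subtends δ = 4558.2/3958.8 = 1.151410 rad at the centre.
Converting: φ₁ = -1.365841 rad, θ = 2.363176 rad.
sin φ₂ = sin φ₁ cos δ + cos φ₁ sin δ cos θ = (-0.979070)(0.407200) + (0.203524)(0.913339)(-0.712026) = -0.531034
φ₂ = asin(-0.531034) = -0.559820 rad = -32.0753°.
Then Δλ = atan2(0.130521, -0.112719) = 2.283138 rad, from sin θ sin δ cos φ₁ over cos δ − sin φ₁ sin φ₂.
λ₂ = 156.5471° + 130.8141° = 287.3612°, normalized to (−180°, 180°] → -72.6388°.

latitude -32.0753°, longitude -72.6388°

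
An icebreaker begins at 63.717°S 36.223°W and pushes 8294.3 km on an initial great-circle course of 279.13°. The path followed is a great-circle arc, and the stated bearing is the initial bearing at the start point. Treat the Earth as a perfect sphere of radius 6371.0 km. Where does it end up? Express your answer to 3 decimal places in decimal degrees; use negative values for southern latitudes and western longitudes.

δ = 8294.3/6371 = 1.301884 rad (74.5924°).
Start latitude φ₁ = -1.112071 rad; initial bearing θ = 4.871738 rad.
Destination latitude: φ₂ = arcsin( sin φ₁ cos δ + cos φ₁ sin δ cos θ ) = arcsin(-0.170480) = -9.816°.
Δλ = atan2( sin θ sin δ cos φ₁ , cos δ − sin φ₁ sin φ₂ ) = atan2(-0.421483, 0.112828) = -1.309235 rad = -75.014°.
λ₂ = λ₁ + Δλ = -111.237°.

latitude -9.816°, longitude -111.237°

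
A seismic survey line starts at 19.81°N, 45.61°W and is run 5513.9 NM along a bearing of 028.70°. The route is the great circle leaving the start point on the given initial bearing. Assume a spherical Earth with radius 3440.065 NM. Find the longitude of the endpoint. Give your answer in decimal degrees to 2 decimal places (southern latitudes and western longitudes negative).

longitude 78.68°

The arc subtends δ = 5513.9/3440.065 = 1.602848 rad at the centre.
With φ₁ = 19.81° = 0.345750 rad and θ = 28.7° = 0.500909 rad:
sin φ₂ = sin φ₁ cos δ + cos φ₁ sin δ cos θ = (0.338902)(-0.032046) + (0.940822)(0.999486)(0.877146) = 0.813954
φ₂ = asin(0.813954) = 0.950926 rad = 54.48°.
Δλ = atan2( sin θ sin δ cos φ₁ , cos δ − sin φ₁ sin φ₂ ) = atan2(0.451573, -0.307897) = 2.169224 rad = 124.29°.
λ₂ = -45.61° + 124.29° = 78.68°.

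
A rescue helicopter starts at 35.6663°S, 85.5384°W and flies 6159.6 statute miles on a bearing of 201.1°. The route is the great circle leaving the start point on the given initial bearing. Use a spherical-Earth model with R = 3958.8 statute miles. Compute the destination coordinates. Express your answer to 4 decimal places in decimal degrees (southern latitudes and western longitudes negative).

Angular distance δ = d/R = 6159.6 / 3958.8 = 1.555926 rad.
Converting: φ₁ = -0.622494 rad, θ = 3.509857 rad.
Applying the spherical law of cosines for sides, sin φ₂ = sin φ₁ cos δ + cos φ₁ sin δ cos θ = -0.766542, so φ₂ = -50.0444°.
Then Δλ = atan2(-0.292439, -0.432073) = -2.546589 rad, from sin θ sin δ cos φ₁ over cos δ − sin φ₁ sin φ₂.
λ₂ = -85.5384° + -145.9088° = -231.4472°, normalized to (−180°, 180°] → 128.5528°.

latitude -50.0444°, longitude 128.5528°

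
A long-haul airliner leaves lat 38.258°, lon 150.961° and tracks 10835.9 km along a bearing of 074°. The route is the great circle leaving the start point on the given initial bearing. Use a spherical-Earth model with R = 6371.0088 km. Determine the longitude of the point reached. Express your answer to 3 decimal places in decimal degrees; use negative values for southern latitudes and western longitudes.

Central angle δ = d/R = 1.700814 rad.
With φ₁ = 38.258° = 0.667728 rad and θ = 74° = 1.291544 rad:
Applying the spherical law of cosines for sides, sin φ₂ = sin φ₁ cos δ + cos φ₁ sin δ cos θ = 0.134331, so φ₂ = 7.720°.
Then Δλ = atan2(0.748441, -0.212830) = 1.847847 rad, from sin θ sin δ cos φ₁ over cos δ − sin φ₁ sin φ₂.
λ₂ = 150.961° + 105.874° = 256.835°, normalized to (−180°, 180°] → -103.165°.

longitude -103.165°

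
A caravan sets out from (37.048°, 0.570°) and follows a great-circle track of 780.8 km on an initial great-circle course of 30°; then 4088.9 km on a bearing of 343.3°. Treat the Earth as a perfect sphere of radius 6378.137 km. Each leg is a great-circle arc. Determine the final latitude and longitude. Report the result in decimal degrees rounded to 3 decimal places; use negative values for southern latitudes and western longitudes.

Apply the spherical direct solution leg by leg, carrying full precision between legs.
Leg 1: from (37.048°, 0.570°), δ = 780.8/6378.137 = 0.122418 rad, θ = 30° → φ = 43.030°, λ = 5.361°.
Leg 2: from (43.030°, 5.361°), δ = 4088.9/6378.137 = 0.641081 rad, θ = 343.3° → φ = 74.936°, λ = -36.034°.

latitude 74.936°, longitude -36.034°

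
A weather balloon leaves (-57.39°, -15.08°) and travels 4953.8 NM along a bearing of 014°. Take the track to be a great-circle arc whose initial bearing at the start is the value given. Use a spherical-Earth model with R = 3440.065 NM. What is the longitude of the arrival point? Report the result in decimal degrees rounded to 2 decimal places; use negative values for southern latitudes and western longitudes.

The arc subtends δ = 4953.8/3440.065 = 1.440031 rad at the centre.
With φ₁ = -57.39° = -1.001644 rad and θ = 14° = 0.244346 rad:
Applying the spherical law of cosines for sides, sin φ₂ = sin φ₁ cos δ + cos φ₁ sin δ cos θ = 0.408608, so φ₂ = 24.12°.
Δλ = atan2( sin θ sin δ cos φ₁ , cos δ − sin φ₁ sin φ₂ ) = atan2(0.129263, 0.474587) = 0.265919 rad = 15.24°.
Hence λ₂ = -15.08° + 15.24° = 0.16°.

longitude 0.16°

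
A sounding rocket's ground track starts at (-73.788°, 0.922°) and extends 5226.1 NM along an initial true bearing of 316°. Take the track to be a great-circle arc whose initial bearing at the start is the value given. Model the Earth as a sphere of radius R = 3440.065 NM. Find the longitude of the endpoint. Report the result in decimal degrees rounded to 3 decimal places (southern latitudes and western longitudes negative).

longitude -43.648°

Central angle δ = d/R = 1.519186 rad.
Converting: φ₁ = -1.287844 rad, θ = 5.515240 rad.
sin φ₂ = sin φ₁ cos δ + cos φ₁ sin δ cos θ = (-0.960235)(0.051587) + (0.279192)(0.998669)(0.719340) = 0.151031
φ₂ = asin(0.151031) = 0.151611 rad = 8.687°.
For the longitude increment, Δλ = atan2( sin θ sin δ cos φ₁, cos δ − sin φ₁ sin φ₂ ) = atan2(-0.193685, 0.196612) = -44.570°.
Hence λ₂ = 0.922° + -44.570° = -43.648°.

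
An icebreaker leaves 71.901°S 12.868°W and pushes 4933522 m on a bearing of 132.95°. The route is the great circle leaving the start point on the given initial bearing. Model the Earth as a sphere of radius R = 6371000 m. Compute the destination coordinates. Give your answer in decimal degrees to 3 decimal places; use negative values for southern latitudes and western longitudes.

latitude -55.843°, longitude 101.404°

δ = 4933522/6371000 = 0.774372 rad (44.3682°).
With φ₁ = -71.901° = -1.254909 rad and θ = 132.95° = 2.320415 rad:
sin φ₂ = sin φ₁ cos δ + cos φ₁ sin δ cos θ = (-0.950521)(0.714861) + (0.310660)(0.699267)(-0.681360) = -0.827505
φ₂ = asin(-0.827505) = -0.974649 rad = -55.843°.
Then Δλ = atan2(0.159004, -0.071700) = 1.994426 rad, from sin θ sin δ cos φ₁ over cos δ − sin φ₁ sin φ₂.
λ₂ = λ₁ + Δλ = 101.404°.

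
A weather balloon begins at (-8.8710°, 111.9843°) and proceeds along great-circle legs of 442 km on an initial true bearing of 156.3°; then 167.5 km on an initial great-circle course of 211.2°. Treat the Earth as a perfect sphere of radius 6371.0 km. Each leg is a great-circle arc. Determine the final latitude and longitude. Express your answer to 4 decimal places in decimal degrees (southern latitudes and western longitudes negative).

latitude -13.7940°, longitude 112.8163°

Apply the spherical direct solution leg by leg, carrying full precision between legs.
Leg 1: from (-8.8710°, 111.9843°), δ = 442/6371 = 0.069377 rad, θ = 156.3° → φ = -12.5068°, λ = 113.6198°.
Leg 2: from (-12.5068°, 113.6198°), δ = 167.5/6371 = 0.026291 rad, θ = 211.2° → φ = -13.7940°, λ = 112.8163°.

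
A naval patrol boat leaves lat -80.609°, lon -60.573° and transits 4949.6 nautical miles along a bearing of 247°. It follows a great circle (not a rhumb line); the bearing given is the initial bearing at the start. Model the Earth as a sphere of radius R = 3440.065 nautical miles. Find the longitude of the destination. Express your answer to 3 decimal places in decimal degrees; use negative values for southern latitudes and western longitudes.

longitude -172.140°

Angular distance δ = d/R = 4949.6 / 3440.065 = 1.438810 rad.
Start latitude φ₁ = -1.406892 rad; initial bearing θ = 4.310963 rad.
Destination latitude: φ₂ = arcsin( sin φ₁ cos δ + cos φ₁ sin δ cos θ ) = arcsin(-0.193041) = -11.130°.
Then Δλ = atan2(-0.148893, -0.058851) = -1.947204 rad, from sin θ sin δ cos φ₁ over cos δ − sin φ₁ sin φ₂.
Hence λ₂ = -60.573° + -111.567° = -172.140°.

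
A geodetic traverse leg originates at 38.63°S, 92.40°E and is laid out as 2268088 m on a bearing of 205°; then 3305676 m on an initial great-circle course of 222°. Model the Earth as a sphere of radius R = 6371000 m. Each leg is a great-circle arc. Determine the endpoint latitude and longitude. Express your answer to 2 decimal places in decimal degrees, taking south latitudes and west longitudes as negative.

latitude -67.96°, longitude 14.86°

Apply the spherical direct solution leg by leg, carrying full precision between legs.
Leg 1: from (-38.63°, 92.40°), δ = 2268088/6371000 = 0.356002 rad, θ = 205° → φ = -56.29°, λ = 77.01°.
Leg 2: from (-56.29°, 77.01°), δ = 3305676/6371000 = 0.518863 rad, θ = 222° → φ = -67.96°, λ = 14.86°.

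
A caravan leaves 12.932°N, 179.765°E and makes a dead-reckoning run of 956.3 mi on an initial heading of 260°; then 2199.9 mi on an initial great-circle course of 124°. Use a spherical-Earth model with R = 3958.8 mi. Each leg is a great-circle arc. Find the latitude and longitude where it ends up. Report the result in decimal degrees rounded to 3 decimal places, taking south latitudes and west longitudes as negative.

latitude -8.056°, longitude -167.871°

Apply the spherical direct solution leg by leg, carrying full precision between legs.
Leg 1: from (12.932°, 179.765°), δ = 956.3/3958.8 = 0.241563 rad, θ = 260° → φ = 10.184°, λ = 165.916°.
Leg 2: from (10.184°, 165.916°), δ = 2199.9/3958.8 = 0.555699 rad, θ = 124° → φ = -8.056°, λ = -167.871°.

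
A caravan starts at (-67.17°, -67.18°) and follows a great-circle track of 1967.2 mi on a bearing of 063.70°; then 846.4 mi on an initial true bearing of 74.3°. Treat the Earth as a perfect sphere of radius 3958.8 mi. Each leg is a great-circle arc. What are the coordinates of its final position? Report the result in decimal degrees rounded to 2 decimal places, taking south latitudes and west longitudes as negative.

latitude -42.25°, longitude -12.58°

Apply the spherical direct solution leg by leg, carrying full precision between legs.
Leg 1: from (-67.17°, -67.18°), δ = 1967.2/3958.8 = 0.496918 rad, θ = 63.7° → φ = -46.74°, λ = -28.60°.
Leg 2: from (-46.74°, -28.60°), δ = 846.4/3958.8 = 0.213802 rad, θ = 74.3° → φ = -42.25°, λ = -12.58°.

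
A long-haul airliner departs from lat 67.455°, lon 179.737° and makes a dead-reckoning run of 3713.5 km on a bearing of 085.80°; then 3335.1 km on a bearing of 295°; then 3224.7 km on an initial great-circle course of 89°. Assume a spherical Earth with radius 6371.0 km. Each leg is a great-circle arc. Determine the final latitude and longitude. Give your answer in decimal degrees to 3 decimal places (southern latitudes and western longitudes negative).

latitude 45.630°, longitude -124.504°

Apply the spherical direct solution leg by leg, carrying full precision between legs.
Leg 1: from (67.455°, 179.737°), δ = 3713.5/6371 = 0.582876 rad, θ = 85.8° → φ = 51.863°, λ = -117.525°.
Leg 2: from (51.863°, -117.525°), δ = 3335.1/6371 = 0.523481 rad, θ = 295° → φ = 54.260°, λ = -168.388°.
Leg 3: from (54.260°, -168.388°), δ = 3224.7/6371 = 0.506153 rad, θ = 89° → φ = 45.630°, λ = -124.504°.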